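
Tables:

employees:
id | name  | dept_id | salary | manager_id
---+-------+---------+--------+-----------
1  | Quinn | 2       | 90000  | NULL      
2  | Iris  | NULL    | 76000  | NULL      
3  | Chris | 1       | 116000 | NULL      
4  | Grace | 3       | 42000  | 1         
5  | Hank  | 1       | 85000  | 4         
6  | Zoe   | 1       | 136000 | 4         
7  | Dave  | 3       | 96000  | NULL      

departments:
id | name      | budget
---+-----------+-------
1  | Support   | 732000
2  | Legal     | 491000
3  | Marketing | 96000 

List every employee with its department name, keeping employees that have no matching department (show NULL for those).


LEFT JOIN keeps every row from employees (the left table); where dept_id has no match in departments, the department columns become NULL. Walk through each employee:
  - employee 1 (Quinn): dept_id=2 -> matches Legal
  - employee 2 (Iris): dept_id=NULL, no match -> kept with NULL
  - employee 3 (Chris): dept_id=1 -> matches Support
  - employee 4 (Grace): dept_id=3 -> matches Marketing
  - employee 5 (Hank): dept_id=1 -> matches Support
  - employee 6 (Zoe): dept_id=1 -> matches Support
  - employee 7 (Dave): dept_id=3 -> matches Marketing
All 7 rows appear; 1 has NULL department.

SQL:
SELECT a.name, b.name AS department
FROM employees a
LEFT JOIN departments b ON a.dept_id = b.id

Result:
name  | department
------+-----------
Quinn | Legal     
Iris  | NULL      
Chris | Support   
Grace | Marketing 
Hank  | Support   
Zoe   | Support   
Dave  | Marketing 


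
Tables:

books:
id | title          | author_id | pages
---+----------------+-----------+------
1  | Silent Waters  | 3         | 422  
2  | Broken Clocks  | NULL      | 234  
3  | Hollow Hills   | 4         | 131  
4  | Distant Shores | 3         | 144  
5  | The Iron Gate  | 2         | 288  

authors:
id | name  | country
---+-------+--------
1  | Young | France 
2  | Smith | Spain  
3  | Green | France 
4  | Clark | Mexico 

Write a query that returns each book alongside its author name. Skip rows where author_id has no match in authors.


INNER JOIN keeps only books rows whose author_id matches an id in authors. Walk through each book:
  - book 1 (Silent Waters): author_id=3 -> matches Green
  - book 2 (Broken Clocks): author_id=NULL, no match -> dropped
  - book 3 (Hollow Hills): author_id=4 -> matches Clark
  - book 4 (Distant Shores): author_id=3 -> matches Green
  - book 5 (The Iron Gate): author_id=2 -> matches Smith
So 1 of 5 rows is dropped.

SQL:
SELECT a.title, b.name AS author
FROM books a
INNER JOIN authors b ON a.author_id = b.id

Result:
title          | author
---------------+-------
Silent Waters  | Green 
Hollow Hills   | Clark 
Distant Shores | Green 
The Iron Gate  | Smith 


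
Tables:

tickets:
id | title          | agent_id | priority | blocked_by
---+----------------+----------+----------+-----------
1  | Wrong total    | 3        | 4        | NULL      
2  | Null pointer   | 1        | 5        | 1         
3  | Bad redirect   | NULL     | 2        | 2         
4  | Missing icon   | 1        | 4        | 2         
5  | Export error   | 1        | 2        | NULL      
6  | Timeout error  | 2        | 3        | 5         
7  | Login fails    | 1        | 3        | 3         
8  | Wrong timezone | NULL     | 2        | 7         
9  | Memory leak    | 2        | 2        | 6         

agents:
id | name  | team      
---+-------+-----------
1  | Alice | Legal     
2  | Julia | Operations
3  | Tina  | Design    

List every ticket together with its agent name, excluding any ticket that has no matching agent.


INNER JOIN keeps only tickets rows whose agent_id matches an id in agents. Walk through each ticket:
  - ticket 1 (Wrong total): agent_id=3 -> matches Tina
  - ticket 2 (Null pointer): agent_id=1 -> matches Alice
  - ticket 3 (Bad redirect): agent_id=NULL, no match -> dropped
  - ticket 4 (Missing icon): agent_id=1 -> matches Alice
  - ticket 5 (Export error): agent_id=1 -> matches Alice
  - ticket 6 (Timeout error): agent_id=2 -> matches Julia
  - ticket 7 (Login fails): agent_id=1 -> matches Alice
  - ticket 8 (Wrong timezone): agent_id=NULL, no match -> dropped
  - ticket 9 (Memory leak): agent_id=2 -> matches Julia
So 2 of 9 rows are dropped.

SQL:
SELECT a.title, b.name AS agent
FROM tickets a
INNER JOIN agents b ON a.agent_id = b.id

Result:
title         | agent
--------------+------
Wrong total   | Tina 
Null pointer  | Alice
Missing icon  | Alice
Export error  | Alice
Timeout error | Julia
Login fails   | Alice
Memory leak   | Julia


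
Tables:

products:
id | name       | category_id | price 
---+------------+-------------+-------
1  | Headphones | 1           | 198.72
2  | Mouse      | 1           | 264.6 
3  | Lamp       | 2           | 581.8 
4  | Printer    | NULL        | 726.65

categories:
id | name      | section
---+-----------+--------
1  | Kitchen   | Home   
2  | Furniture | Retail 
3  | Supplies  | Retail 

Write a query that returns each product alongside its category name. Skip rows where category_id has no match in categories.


INNER JOIN keeps only products rows whose category_id matches an id in categories. Walk through each product:
  - product 1 (Headphones): category_id=1 -> matches Kitchen
  - product 2 (Mouse): category_id=1 -> matches Kitchen
  - product 3 (Lamp): category_id=2 -> matches Furniture
  - product 4 (Printer): category_id=NULL, no match -> dropped
So 1 of 4 rows is dropped.

SQL:
SELECT a.name, b.name AS category
FROM products a
INNER JOIN categories b ON a.category_id = b.id

Result:
name       | category 
-----------+----------
Headphones | Kitchen  
Mouse      | Kitchen  
Lamp       | Furniture


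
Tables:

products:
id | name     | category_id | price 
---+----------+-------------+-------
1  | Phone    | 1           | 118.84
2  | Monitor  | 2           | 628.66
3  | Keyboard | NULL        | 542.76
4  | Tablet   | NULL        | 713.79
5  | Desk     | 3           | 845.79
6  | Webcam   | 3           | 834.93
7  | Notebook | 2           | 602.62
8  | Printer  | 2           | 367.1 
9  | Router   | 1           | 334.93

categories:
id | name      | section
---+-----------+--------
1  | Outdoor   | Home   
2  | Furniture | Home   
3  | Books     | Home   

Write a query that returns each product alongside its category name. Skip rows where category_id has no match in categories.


INNER JOIN keeps only products rows whose category_id matches an id in categories. Walk through each product:
  - product 1 (Phone): category_id=1 -> matches Outdoor
  - product 2 (Monitor): category_id=2 -> matches Furniture
  - product 3 (Keyboard): category_id=NULL, no match -> dropped
  - product 4 (Tablet): category_id=NULL, no match -> dropped
  - product 5 (Desk): category_id=3 -> matches Books
  - product 6 (Webcam): category_id=3 -> matches Books
  - product 7 (Notebook): category_id=2 -> matches Furniture
  - product 8 (Printer): category_id=2 -> matches Furniture
  - product 9 (Router): category_id=1 -> matches Outdoor
So 2 of 9 rows are dropped.

SQL:
SELECT a.name, b.name AS category
FROM products a
INNER JOIN categories b ON a.category_id = b.id

Result:
name     | category 
---------+----------
Phone    | Outdoor  
Monitor  | Furniture
Desk     | Books    
Webcam   | Books    
Notebook | Furniture
Printer  | Furniture
Router   | Outdoor  


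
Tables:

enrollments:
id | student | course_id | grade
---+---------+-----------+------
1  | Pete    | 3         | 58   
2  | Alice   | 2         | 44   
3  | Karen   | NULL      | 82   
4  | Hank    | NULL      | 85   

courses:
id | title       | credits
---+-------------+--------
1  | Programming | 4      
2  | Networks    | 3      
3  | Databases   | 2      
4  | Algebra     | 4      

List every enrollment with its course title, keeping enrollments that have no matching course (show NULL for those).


LEFT JOIN keeps every row from enrollments (the left table); where course_id has no match in courses, the course columns become NULL. Walk through each enrollment:
  - enrollment 1 (Pete): course_id=3 -> matches Databases
  - enrollment 2 (Alice): course_id=2 -> matches Networks
  - enrollment 3 (Karen): course_id=NULL, no match -> kept with NULL
  - enrollment 4 (Hank): course_id=NULL, no match -> kept with NULL
All 4 rows appear; 2 have NULL course.

SQL:
SELECT a.student, b.title AS course
FROM enrollments a
LEFT JOIN courses b ON a.course_id = b.id

Result:
student | course   
--------+----------
Pete    | Databases
Alice   | Networks 
Karen   | NULL     
Hank    | NULL     


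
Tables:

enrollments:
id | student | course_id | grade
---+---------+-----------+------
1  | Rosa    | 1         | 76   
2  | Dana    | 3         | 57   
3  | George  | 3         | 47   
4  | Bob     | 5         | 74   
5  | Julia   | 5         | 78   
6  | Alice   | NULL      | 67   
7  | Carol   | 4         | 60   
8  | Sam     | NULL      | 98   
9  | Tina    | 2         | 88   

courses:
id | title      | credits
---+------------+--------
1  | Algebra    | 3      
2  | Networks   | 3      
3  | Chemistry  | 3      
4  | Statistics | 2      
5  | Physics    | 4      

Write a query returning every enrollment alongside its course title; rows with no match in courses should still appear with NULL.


LEFT JOIN keeps every row from enrollments (the left table); where course_id has no match in courses, the course columns become NULL. Walk through each enrollment:
  - enrollment 1 (Rosa): course_id=1 -> matches Algebra
  - enrollment 2 (Dana): course_id=3 -> matches Chemistry
  - enrollment 3 (George): course_id=3 -> matches Chemistry
  - enrollment 4 (Bob): course_id=5 -> matches Physics
  - enrollment 5 (Julia): course_id=5 -> matches Physics
  - enrollment 6 (Alice): course_id=NULL, no match -> kept with NULL
  - enrollment 7 (Carol): course_id=4 -> matches Statistics
  - enrollment 8 (Sam): course_id=NULL, no match -> kept with NULL
  - enrollment 9 (Tina): course_id=2 -> matches Networks
All 9 rows appear; 2 have NULL course.

SQL:
SELECT a.student, b.title AS course
FROM enrollments a
LEFT JOIN courses b ON a.course_id = b.id

Result:
student | course    
--------+-----------
Rosa    | Algebra   
Dana    | Chemistry 
George  | Chemistry 
Bob     | Physics   
Julia   | Physics   
Alice   | NULL      
Carol   | Statistics
Sam     | NULL      
Tina    | Networks  


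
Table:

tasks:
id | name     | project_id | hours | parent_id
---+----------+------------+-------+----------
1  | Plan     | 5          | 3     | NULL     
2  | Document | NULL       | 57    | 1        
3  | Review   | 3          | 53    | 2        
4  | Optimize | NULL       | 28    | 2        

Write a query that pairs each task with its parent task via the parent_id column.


This is a self-join: tasks is joined to a second copy of itself, matching each row's parent_id to another row's id. Use LEFT JOIN so rows with parent_id=NULL are kept.
  - task 1 (Plan): parent_id=NULL -> NULL
  - task 2 (Document): parent_id=1 -> Plan
  - task 3 (Review): parent_id=2 -> Document
  - task 4 (Optimize): parent_id=2 -> Document

SQL:
SELECT a.name AS item, b.name AS parent
FROM tasks a
LEFT JOIN tasks b ON a.parent_id = b.id

Result:
item     | parent  
---------+---------
Plan     | NULL    
Document | Plan    
Review   | Document
Optimize | Document


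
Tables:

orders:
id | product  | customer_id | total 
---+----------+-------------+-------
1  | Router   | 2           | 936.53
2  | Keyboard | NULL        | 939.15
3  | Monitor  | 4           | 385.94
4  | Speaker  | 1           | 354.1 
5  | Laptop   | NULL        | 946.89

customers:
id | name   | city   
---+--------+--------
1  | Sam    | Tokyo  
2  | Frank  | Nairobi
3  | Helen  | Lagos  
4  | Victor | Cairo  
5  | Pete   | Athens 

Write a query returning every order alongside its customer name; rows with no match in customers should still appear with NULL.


LEFT JOIN keeps every row from orders (the left table); where customer_id has no match in customers, the customer columns become NULL. Walk through each order:
  - order 1 (Router): customer_id=2 -> matches Frank
  - order 2 (Keyboard): customer_id=NULL, no match -> kept with NULL
  - order 3 (Monitor): customer_id=4 -> matches Victor
  - order 4 (Speaker): customer_id=1 -> matches Sam
  - order 5 (Laptop): customer_id=NULL, no match -> kept with NULL
All 5 rows appear; 2 have NULL customer.

SQL:
SELECT a.product, b.name AS customer
FROM orders a
LEFT JOIN customers b ON a.customer_id = b.id

Result:
product  | customer
---------+---------
Router   | Frank   
Keyboard | NULL    
Monitor  | Victor  
Speaker  | Sam     
Laptop   | NULL    


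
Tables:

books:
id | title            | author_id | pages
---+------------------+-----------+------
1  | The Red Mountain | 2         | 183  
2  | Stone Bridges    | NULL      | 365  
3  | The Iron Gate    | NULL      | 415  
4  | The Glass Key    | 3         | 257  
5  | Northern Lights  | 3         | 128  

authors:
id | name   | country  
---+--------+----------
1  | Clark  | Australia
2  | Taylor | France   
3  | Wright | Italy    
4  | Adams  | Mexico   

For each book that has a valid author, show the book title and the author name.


INNER JOIN keeps only books rows whose author_id matches an id in authors. Walk through each book:
  - book 1 (The Red Mountain): author_id=2 -> matches Taylor
  - book 2 (Stone Bridges): author_id=NULL, no match -> dropped
  - book 3 (The Iron Gate): author_id=NULL, no match -> dropped
  - book 4 (The Glass Key): author_id=3 -> matches Wright
  - book 5 (Northern Lights): author_id=3 -> matches Wright
So 2 of 5 rows are dropped.

SQL:
SELECT a.title, b.name AS author
FROM books a
INNER JOIN authors b ON a.author_id = b.id

Result:
title            | author
-----------------+-------
The Red Mountain | Taylor
The Glass Key    | Wright
Northern Lights  | Wright


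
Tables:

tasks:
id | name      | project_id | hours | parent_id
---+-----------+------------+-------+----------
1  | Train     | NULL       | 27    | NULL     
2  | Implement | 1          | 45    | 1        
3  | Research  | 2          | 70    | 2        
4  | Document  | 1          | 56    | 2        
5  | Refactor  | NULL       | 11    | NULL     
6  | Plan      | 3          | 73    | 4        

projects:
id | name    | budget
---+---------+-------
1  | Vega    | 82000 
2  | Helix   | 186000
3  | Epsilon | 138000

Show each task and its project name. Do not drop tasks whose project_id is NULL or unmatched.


LEFT JOIN keeps every row from tasks (the left table); where project_id has no match in projects, the project columns become NULL. Walk through each task:
  - task 1 (Train): project_id=NULL, no match -> kept with NULL
  - task 2 (Implement): project_id=1 -> matches Vega
  - task 3 (Research): project_id=2 -> matches Helix
  - task 4 (Document): project_id=1 -> matches Vega
  - task 5 (Refactor): project_id=NULL, no match -> kept with NULL
  - task 6 (Plan): project_id=3 -> matches Epsilon
All 6 rows appear; 2 have NULL project.

SQL:
SELECT a.name, b.name AS project
FROM tasks a
LEFT JOIN projects b ON a.project_id = b.id

Result:
name      | project
----------+--------
Train     | NULL   
Implement | Vega   
Research  | Helix  
Document  | Vega   
Refactor  | NULL   
Plan      | Epsilon


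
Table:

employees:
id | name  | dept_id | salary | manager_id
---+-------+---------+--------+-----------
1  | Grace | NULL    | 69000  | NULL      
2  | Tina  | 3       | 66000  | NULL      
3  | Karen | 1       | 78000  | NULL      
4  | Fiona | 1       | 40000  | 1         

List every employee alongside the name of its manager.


This is a self-join: employees is joined to a second copy of itself, matching each row's manager_id to another row's id. Use LEFT JOIN so rows with manager_id=NULL are kept.
  - employee 1 (Grace): manager_id=NULL -> NULL
  - employee 2 (Tina): manager_id=NULL -> NULL
  - employee 3 (Karen): manager_id=NULL -> NULL
  - employee 4 (Fiona): manager_id=1 -> Grace

SQL:
SELECT a.name AS item, b.name AS manager
FROM employees a
LEFT JOIN employees b ON a.manager_id = b.id

Result:
item  | manager
------+--------
Grace | NULL   
Tina  | NULL   
Karen | NULL   
Fiona | Grace  


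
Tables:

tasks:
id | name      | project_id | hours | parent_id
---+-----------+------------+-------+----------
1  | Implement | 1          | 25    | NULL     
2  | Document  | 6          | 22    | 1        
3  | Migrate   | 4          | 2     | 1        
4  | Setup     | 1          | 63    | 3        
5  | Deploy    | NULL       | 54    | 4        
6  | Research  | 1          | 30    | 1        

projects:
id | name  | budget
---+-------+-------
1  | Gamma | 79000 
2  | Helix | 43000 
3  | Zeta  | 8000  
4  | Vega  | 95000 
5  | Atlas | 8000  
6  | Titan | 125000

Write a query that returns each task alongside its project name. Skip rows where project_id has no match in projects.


INNER JOIN keeps only tasks rows whose project_id matches an id in projects. Walk through each task:
  - task 1 (Implement): project_id=1 -> matches Gamma
  - task 2 (Document): project_id=6 -> matches Titan
  - task 3 (Migrate): project_id=4 -> matches Vega
  - task 4 (Setup): project_id=1 -> matches Gamma
  - task 5 (Deploy): project_id=NULL, no match -> dropped
  - task 6 (Research): project_id=1 -> matches Gamma
So 1 of 6 rows is dropped.

SQL:
SELECT a.name, b.name AS project
FROM tasks a
INNER JOIN projects b ON a.project_id = b.id

Result:
name      | project
----------+--------
Implement | Gamma  
Document  | Titan  
Migrate   | Vega   
Setup     | Gamma  
Research  | Gamma  


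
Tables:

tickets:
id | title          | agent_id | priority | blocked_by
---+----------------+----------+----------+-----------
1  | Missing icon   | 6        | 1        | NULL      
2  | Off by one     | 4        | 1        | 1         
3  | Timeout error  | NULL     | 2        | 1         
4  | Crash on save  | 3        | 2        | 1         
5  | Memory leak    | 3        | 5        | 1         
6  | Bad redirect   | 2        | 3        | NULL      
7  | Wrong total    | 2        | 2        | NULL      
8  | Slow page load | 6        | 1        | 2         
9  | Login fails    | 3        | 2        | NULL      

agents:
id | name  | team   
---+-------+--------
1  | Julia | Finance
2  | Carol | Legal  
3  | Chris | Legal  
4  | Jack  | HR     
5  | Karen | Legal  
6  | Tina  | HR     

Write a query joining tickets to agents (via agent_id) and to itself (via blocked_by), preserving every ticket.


Two LEFT JOINs from the same base table tickets: one to agents via agent_id, one to tickets itself via blocked_by. Both are LEFT so every ticket is preserved.
Match against agents:
  - ticket 1 (Missing icon): agent_id=6 -> matches Tina
  - ticket 2 (Off by one): agent_id=4 -> matches Jack
  - ticket 3 (Timeout error): agent_id=NULL, no match -> kept with NULL
  - ticket 4 (Crash on save): agent_id=3 -> matches Chris
  - ticket 5 (Memory leak): agent_id=3 -> matches Chris
  - ticket 6 (Bad redirect): agent_id=2 -> matches Carol
  - ticket 7 (Wrong total): agent_id=2 -> matches Carol
  - ticket 8 (Slow page load): agent_id=6 -> matches Tina
  - ticket 9 (Login fails): agent_id=3 -> matches Chris
Match against tickets (self):
  - ticket 1 (Missing icon): blocked_by=NULL -> NULL
  - ticket 2 (Off by one): blocked_by=1 -> Missing icon
  - ticket 3 (Timeout error): blocked_by=1 -> Missing icon
  - ticket 4 (Crash on save): blocked_by=1 -> Missing icon
  - ticket 5 (Memory leak): blocked_by=1 -> Missing icon
  - ticket 6 (Bad redirect): blocked_by=NULL -> NULL
  - ticket 7 (Wrong total): blocked_by=NULL -> NULL
  - ticket 8 (Slow page load): blocked_by=2 -> Off by one
  - ticket 9 (Login fails): blocked_by=NULL -> NULL

SQL:
SELECT a.title, b.name AS agent, c.title AS blocked_by
FROM tickets a
LEFT JOIN agents b ON a.agent_id = b.id
LEFT JOIN tickets c ON a.blocked_by = c.id

Result:
title          | agent | blocked_by  
---------------+-------+-------------
Missing icon   | Tina  | NULL        
Off by one     | Jack  | Missing icon
Timeout error  | NULL  | Missing icon
Crash on save  | Chris | Missing icon
Memory leak    | Chris | Missing icon
Bad redirect   | Carol | NULL        
Wrong total    | Carol | NULL        
Slow page load | Tina  | Off by one  
Login fails    | Chris | NULL        


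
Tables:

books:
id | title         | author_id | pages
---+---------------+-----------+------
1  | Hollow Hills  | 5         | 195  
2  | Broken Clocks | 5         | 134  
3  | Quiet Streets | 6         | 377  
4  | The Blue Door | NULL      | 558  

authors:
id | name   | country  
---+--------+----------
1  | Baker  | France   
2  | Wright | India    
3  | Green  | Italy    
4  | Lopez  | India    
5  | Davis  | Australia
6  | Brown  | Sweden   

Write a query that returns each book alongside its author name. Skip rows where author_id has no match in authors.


INNER JOIN keeps only books rows whose author_id matches an id in authors. Walk through each book:
  - book 1 (Hollow Hills): author_id=5 -> matches Davis
  - book 2 (Broken Clocks): author_id=5 -> matches Davis
  - book 3 (Quiet Streets): author_id=6 -> matches Brown
  - book 4 (The Blue Door): author_id=NULL, no match -> dropped
So 1 of 4 rows is dropped.

SQL:
SELECT a.title, b.name AS author
FROM books a
INNER JOIN authors b ON a.author_id = b.id

Result:
title         | author
--------------+-------
Hollow Hills  | Davis 
Broken Clocks | Davis 
Quiet Streets | Brown 


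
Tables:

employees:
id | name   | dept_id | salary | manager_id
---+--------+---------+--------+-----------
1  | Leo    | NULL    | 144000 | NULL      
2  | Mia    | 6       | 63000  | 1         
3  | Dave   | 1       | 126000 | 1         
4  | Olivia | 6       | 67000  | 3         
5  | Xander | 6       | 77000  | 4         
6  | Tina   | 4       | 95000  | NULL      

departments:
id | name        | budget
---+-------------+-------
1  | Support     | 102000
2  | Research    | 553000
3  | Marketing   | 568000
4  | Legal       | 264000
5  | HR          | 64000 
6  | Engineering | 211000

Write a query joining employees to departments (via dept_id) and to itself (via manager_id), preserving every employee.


Two LEFT JOINs from the same base table employees: one to departments via dept_id, one to employees itself via manager_id. Both are LEFT so every employee is preserved.
Match against departments:
  - employee 1 (Leo): dept_id=NULL, no match -> kept with NULL
  - employee 2 (Mia): dept_id=6 -> matches Engineering
  - employee 3 (Dave): dept_id=1 -> matches Support
  - employee 4 (Olivia): dept_id=6 -> matches Engineering
  - employee 5 (Xander): dept_id=6 -> matches Engineering
  - employee 6 (Tina): dept_id=4 -> matches Legal
Match against employees (self):
  - employee 1 (Leo): manager_id=NULL -> NULL
  - employee 2 (Mia): manager_id=1 -> Leo
  - employee 3 (Dave): manager_id=1 -> Leo
  - employee 4 (Olivia): manager_id=3 -> Dave
  - employee 5 (Xander): manager_id=4 -> Olivia
  - employee 6 (Tina): manager_id=NULL -> NULL

SQL:
SELECT a.name, b.name AS department, c.name AS manager
FROM employees a
LEFT JOIN departments b ON a.dept_id = b.id
LEFT JOIN employees c ON a.manager_id = c.id

Result:
name   | department  | manager
-------+-------------+--------
Leo    | NULL        | NULL   
Mia    | Engineering | Leo    
Dave   | Support     | Leo    
Olivia | Engineering | Dave   
Xander | Engineering | Olivia 
Tina   | Legal       | NULL   


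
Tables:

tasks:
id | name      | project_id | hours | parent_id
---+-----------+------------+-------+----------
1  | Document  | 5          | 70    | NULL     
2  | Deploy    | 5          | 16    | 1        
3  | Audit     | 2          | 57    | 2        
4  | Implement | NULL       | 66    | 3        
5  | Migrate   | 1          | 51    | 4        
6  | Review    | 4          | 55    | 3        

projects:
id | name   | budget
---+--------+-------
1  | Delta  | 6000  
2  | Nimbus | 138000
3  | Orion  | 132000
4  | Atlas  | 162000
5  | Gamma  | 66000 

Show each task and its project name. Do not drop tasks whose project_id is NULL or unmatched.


LEFT JOIN keeps every row from tasks (the left table); where project_id has no match in projects, the project columns become NULL. Walk through each task:
  - task 1 (Document): project_id=5 -> matches Gamma
  - task 2 (Deploy): project_id=5 -> matches Gamma
  - task 3 (Audit): project_id=2 -> matches Nimbus
  - task 4 (Implement): project_id=NULL, no match -> kept with NULL
  - task 5 (Migrate): project_id=1 -> matches Delta
  - task 6 (Review): project_id=4 -> matches Atlas
All 6 rows appear; 1 has NULL project.

SQL:
SELECT a.name, b.name AS project
FROM tasks a
LEFT JOIN projects b ON a.project_id = b.id

Result:
name      | project
----------+--------
Document  | Gamma  
Deploy    | Gamma  
Audit     | Nimbus 
Implement | NULL   
Migrate   | Delta  
Review    | Atlas  


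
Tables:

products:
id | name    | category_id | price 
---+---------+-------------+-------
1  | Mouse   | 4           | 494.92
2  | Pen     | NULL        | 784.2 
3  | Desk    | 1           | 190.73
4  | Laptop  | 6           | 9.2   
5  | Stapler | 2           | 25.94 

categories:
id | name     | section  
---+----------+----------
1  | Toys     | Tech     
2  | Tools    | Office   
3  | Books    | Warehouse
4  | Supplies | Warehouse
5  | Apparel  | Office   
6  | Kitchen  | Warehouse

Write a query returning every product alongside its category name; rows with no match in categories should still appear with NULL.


LEFT JOIN keeps every row from products (the left table); where category_id has no match in categories, the category columns become NULL. Walk through each product:
  - product 1 (Mouse): category_id=4 -> matches Supplies
  - product 2 (Pen): category_id=NULL, no match -> kept with NULL
  - product 3 (Desk): category_id=1 -> matches Toys
  - product 4 (Laptop): category_id=6 -> matches Kitchen
  - product 5 (Stapler): category_id=2 -> matches Tools
All 5 rows appear; 1 has NULL category.

SQL:
SELECT a.name, b.name AS category
FROM products a
LEFT JOIN categories b ON a.category_id = b.id

Result:
name    | category
--------+---------
Mouse   | Supplies
Pen     | NULL    
Desk    | Toys    
Laptop  | Kitchen 
Stapler | Tools   


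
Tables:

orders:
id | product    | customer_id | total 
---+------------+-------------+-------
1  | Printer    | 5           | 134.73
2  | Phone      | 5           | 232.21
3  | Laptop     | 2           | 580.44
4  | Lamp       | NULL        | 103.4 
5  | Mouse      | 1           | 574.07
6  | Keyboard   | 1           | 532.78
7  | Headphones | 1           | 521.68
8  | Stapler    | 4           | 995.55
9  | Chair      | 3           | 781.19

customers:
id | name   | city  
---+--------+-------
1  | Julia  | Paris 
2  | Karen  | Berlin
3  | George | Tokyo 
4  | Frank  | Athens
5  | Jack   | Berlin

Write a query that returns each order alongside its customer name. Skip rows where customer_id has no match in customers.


INNER JOIN keeps only orders rows whose customer_id matches an id in customers. Walk through each order:
  - order 1 (Printer): customer_id=5 -> matches Jack
  - order 2 (Phone): customer_id=5 -> matches Jack
  - order 3 (Laptop): customer_id=2 -> matches Karen
  - order 4 (Lamp): customer_id=NULL, no match -> dropped
  - order 5 (Mouse): customer_id=1 -> matches Julia
  - order 6 (Keyboard): customer_id=1 -> matches Julia
  - order 7 (Headphones): customer_id=1 -> matches Julia
  - order 8 (Stapler): customer_id=4 -> matches Frank
  - order 9 (Chair): customer_id=3 -> matches George
So 1 of 9 rows is dropped.

SQL:
SELECT a.product, b.name AS customer
FROM orders a
INNER JOIN customers b ON a.customer_id = b.id

Result:
product    | customer
-----------+---------
Printer    | Jack    
Phone      | Jack    
Laptop     | Karen   
Mouse      | Julia   
Keyboard   | Julia   
Headphones | Julia   
Stapler    | Frank   
Chair      | George  


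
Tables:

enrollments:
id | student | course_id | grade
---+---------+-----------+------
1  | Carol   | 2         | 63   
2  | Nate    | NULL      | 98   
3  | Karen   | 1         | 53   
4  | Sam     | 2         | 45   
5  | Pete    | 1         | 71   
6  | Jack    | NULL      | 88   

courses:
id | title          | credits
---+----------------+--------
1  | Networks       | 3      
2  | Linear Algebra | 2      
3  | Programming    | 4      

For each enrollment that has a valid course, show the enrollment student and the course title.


INNER JOIN keeps only enrollments rows whose course_id matches an id in courses. Walk through each enrollment:
  - enrollment 1 (Carol): course_id=2 -> matches Linear Algebra
  - enrollment 2 (Nate): course_id=NULL, no match -> dropped
  - enrollment 3 (Karen): course_id=1 -> matches Networks
  - enrollment 4 (Sam): course_id=2 -> matches Linear Algebra
  - enrollment 5 (Pete): course_id=1 -> matches Networks
  - enrollment 6 (Jack): course_id=NULL, no match -> dropped
So 2 of 6 rows are dropped.

SQL:
SELECT a.student, b.title AS course
FROM enrollments a
INNER JOIN courses b ON a.course_id = b.id

Result:
student | course        
--------+---------------
Carol   | Linear Algebra
Karen   | Networks      
Sam     | Linear Algebra
Pete    | Networks      


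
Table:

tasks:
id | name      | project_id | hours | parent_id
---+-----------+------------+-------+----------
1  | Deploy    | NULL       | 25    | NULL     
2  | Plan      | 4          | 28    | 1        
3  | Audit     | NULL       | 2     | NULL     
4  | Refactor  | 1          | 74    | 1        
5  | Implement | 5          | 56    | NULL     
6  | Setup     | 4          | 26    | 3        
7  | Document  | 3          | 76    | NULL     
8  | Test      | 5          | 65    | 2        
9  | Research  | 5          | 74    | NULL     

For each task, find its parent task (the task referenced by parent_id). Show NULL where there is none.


This is a self-join: tasks is joined to a second copy of itself, matching each row's parent_id to another row's id. Use LEFT JOIN so rows with parent_id=NULL are kept.
  - task 1 (Deploy): parent_id=NULL -> NULL
  - task 2 (Plan): parent_id=1 -> Deploy
  - task 3 (Audit): parent_id=NULL -> NULL
  - task 4 (Refactor): parent_id=1 -> Deploy
  - task 5 (Implement): parent_id=NULL -> NULL
  - task 6 (Setup): parent_id=3 -> Audit
  - task 7 (Document): parent_id=NULL -> NULL
  - task 8 (Test): parent_id=2 -> Plan
  - task 9 (Research): parent_id=NULL -> NULL

SQL:
SELECT a.name AS item, b.name AS parent
FROM tasks a
LEFT JOIN tasks b ON a.parent_id = b.id

Result:
item      | parent
----------+-------
Deploy    | NULL  
Plan      | Deploy
Audit     | NULL  
Refactor  | Deploy
Implement | NULL  
Setup     | Audit 
Document  | NULL  
Test      | Plan  
Research  | NULL  


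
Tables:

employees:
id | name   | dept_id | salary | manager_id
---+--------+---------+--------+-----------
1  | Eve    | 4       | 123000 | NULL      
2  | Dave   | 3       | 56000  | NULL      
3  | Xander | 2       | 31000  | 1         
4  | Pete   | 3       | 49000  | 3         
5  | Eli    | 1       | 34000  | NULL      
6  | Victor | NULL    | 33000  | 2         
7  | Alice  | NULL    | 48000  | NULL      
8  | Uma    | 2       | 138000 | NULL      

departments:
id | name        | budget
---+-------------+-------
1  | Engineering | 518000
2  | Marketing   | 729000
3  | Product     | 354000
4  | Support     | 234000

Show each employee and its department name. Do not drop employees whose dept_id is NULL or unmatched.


LEFT JOIN keeps every row from employees (the left table); where dept_id has no match in departments, the department columns become NULL. Walk through each employee:
  - employee 1 (Eve): dept_id=4 -> matches Support
  - employee 2 (Dave): dept_id=3 -> matches Product
  - employee 3 (Xander): dept_id=2 -> matches Marketing
  - employee 4 (Pete): dept_id=3 -> matches Product
  - employee 5 (Eli): dept_id=1 -> matches Engineering
  - employee 6 (Victor): dept_id=NULL, no match -> kept with NULL
  - employee 7 (Alice): dept_id=NULL, no match -> kept with NULL
  - employee 8 (Uma): dept_id=2 -> matches Marketing
All 8 rows appear; 2 have NULL department.

SQL:
SELECT a.name, b.name AS department
FROM employees a
LEFT JOIN departments b ON a.dept_id = b.id

Result:
name   | department 
-------+------------
Eve    | Support    
Dave   | Product    
Xander | Marketing  
Pete   | Product    
Eli    | Engineering
Victor | NULL       
Alice  | NULL       
Uma    | Marketing  


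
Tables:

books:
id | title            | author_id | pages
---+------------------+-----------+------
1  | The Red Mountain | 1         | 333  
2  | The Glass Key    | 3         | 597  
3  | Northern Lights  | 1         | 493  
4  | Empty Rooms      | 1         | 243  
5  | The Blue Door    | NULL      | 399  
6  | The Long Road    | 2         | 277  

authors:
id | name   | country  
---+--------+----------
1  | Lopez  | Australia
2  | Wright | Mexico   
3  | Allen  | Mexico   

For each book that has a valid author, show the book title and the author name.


INNER JOIN keeps only books rows whose author_id matches an id in authors. Walk through each book:
  - book 1 (The Red Mountain): author_id=1 -> matches Lopez
  - book 2 (The Glass Key): author_id=3 -> matches Allen
  - book 3 (Northern Lights): author_id=1 -> matches Lopez
  - book 4 (Empty Rooms): author_id=1 -> matches Lopez
  - book 5 (The Blue Door): author_id=NULL, no match -> dropped
  - book 6 (The Long Road): author_id=2 -> matches Wright
So 1 of 6 rows is dropped.

SQL:
SELECT a.title, b.name AS author
FROM books a
INNER JOIN authors b ON a.author_id = b.id

Result:
title            | author
-----------------+-------
The Red Mountain | Lopez 
The Glass Key    | Allen 
Northern Lights  | Lopez 
Empty Rooms      | Lopez 
The Long Road    | Wright


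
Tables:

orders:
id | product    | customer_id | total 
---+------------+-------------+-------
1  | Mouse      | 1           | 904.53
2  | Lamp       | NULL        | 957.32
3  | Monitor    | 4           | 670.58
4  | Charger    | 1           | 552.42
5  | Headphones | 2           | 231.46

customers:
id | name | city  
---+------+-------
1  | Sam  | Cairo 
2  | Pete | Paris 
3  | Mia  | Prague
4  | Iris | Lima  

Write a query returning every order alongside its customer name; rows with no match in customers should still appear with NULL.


LEFT JOIN keeps every row from orders (the left table); where customer_id has no match in customers, the customer columns become NULL. Walk through each order:
  - order 1 (Mouse): customer_id=1 -> matches Sam
  - order 2 (Lamp): customer_id=NULL, no match -> kept with NULL
  - order 3 (Monitor): customer_id=4 -> matches Iris
  - order 4 (Charger): customer_id=1 -> matches Sam
  - order 5 (Headphones): customer_id=2 -> matches Pete
All 5 rows appear; 1 has NULL customer.

SQL:
SELECT a.product, b.name AS customer
FROM orders a
LEFT JOIN customers b ON a.customer_id = b.id

Result:
product    | customer
-----------+---------
Mouse      | Sam     
Lamp       | NULL    
Monitor    | Iris    
Charger    | Sam     
Headphones | Pete    


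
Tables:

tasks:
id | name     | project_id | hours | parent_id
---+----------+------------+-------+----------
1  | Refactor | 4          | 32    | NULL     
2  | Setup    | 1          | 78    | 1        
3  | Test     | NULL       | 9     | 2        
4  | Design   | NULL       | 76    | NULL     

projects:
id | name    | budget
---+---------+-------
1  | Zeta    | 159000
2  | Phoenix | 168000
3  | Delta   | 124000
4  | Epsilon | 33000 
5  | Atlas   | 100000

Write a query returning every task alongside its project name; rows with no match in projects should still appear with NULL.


LEFT JOIN keeps every row from tasks (the left table); where project_id has no match in projects, the project columns become NULL. Walk through each task:
  - task 1 (Refactor): project_id=4 -> matches Epsilon
  - task 2 (Setup): project_id=1 -> matches Zeta
  - task 3 (Test): project_id=NULL, no match -> kept with NULL
  - task 4 (Design): project_id=NULL, no match -> kept with NULL
All 4 rows appear; 2 have NULL project.

SQL:
SELECT a.name, b.name AS project
FROM tasks a
LEFT JOIN projects b ON a.project_id = b.id

Result:
name     | project
---------+--------
Refactor | Epsilon
Setup    | Zeta   
Test     | NULL   
Design   | NULL   


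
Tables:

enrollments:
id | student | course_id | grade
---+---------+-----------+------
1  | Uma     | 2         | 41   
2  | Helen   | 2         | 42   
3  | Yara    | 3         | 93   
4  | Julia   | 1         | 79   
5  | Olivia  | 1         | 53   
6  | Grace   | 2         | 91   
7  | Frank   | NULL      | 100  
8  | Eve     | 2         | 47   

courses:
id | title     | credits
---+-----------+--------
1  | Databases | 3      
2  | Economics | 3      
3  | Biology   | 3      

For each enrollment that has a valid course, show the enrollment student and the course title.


INNER JOIN keeps only enrollments rows whose course_id matches an id in courses. Walk through each enrollment:
  - enrollment 1 (Uma): course_id=2 -> matches Economics
  - enrollment 2 (Helen): course_id=2 -> matches Economics
  - enrollment 3 (Yara): course_id=3 -> matches Biology
  - enrollment 4 (Julia): course_id=1 -> matches Databases
  - enrollment 5 (Olivia): course_id=1 -> matches Databases
  - enrollment 6 (Grace): course_id=2 -> matches Economics
  - enrollment 7 (Frank): course_id=NULL, no match -> dropped
  - enrollment 8 (Eve): course_id=2 -> matches Economics
So 1 of 8 rows is dropped.

SQL:
SELECT a.student, b.title AS course
FROM enrollments a
INNER JOIN courses b ON a.course_id = b.id

Result:
student | course   
--------+----------
Uma     | Economics
Helen   | Economics
Yara    | Biology  
Julia   | Databases
Olivia  | Databases
Grace   | Economics
Eve     | Economics


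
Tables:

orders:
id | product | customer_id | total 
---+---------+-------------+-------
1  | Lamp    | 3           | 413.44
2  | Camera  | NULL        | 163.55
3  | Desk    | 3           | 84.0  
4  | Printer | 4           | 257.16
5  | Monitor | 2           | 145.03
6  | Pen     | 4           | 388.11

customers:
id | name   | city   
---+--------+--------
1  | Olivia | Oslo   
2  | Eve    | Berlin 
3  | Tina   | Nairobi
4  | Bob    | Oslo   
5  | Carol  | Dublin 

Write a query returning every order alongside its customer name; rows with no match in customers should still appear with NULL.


LEFT JOIN keeps every row from orders (the left table); where customer_id has no match in customers, the customer columns become NULL. Walk through each order:
  - order 1 (Lamp): customer_id=3 -> matches Tina
  - order 2 (Camera): customer_id=NULL, no match -> kept with NULL
  - order 3 (Desk): customer_id=3 -> matches Tina
  - order 4 (Printer): customer_id=4 -> matches Bob
  - order 5 (Monitor): customer_id=2 -> matches Eve
  - order 6 (Pen): customer_id=4 -> matches Bob
All 6 rows appear; 1 has NULL customer.

SQL:
SELECT a.product, b.name AS customer
FROM orders a
LEFT JOIN customers b ON a.customer_id = b.id

Result:
product | customer
--------+---------
Lamp    | Tina    
Camera  | NULL    
Desk    | Tina    
Printer | Bob     
Monitor | Eve     
Pen     | Bob     


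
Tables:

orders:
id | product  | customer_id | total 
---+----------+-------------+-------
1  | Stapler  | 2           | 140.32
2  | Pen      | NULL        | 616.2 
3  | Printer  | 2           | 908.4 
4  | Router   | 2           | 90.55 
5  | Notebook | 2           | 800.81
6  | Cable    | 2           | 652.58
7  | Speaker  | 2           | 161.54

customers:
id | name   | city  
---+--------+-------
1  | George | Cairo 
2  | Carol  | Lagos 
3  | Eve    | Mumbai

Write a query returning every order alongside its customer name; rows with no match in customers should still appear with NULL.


LEFT JOIN keeps every row from orders (the left table); where customer_id has no match in customers, the customer columns become NULL. Walk through each order:
  - order 1 (Stapler): customer_id=2 -> matches Carol
  - order 2 (Pen): customer_id=NULL, no match -> kept with NULL
  - order 3 (Printer): customer_id=2 -> matches Carol
  - order 4 (Router): customer_id=2 -> matches Carol
  - order 5 (Notebook): customer_id=2 -> matches Carol
  - order 6 (Cable): customer_id=2 -> matches Carol
  - order 7 (Speaker): customer_id=2 -> matches Carol
All 7 rows appear; 1 has NULL customer.

SQL:
SELECT a.product, b.name AS customer
FROM orders a
LEFT JOIN customers b ON a.customer_id = b.id

Result:
product  | customer
---------+---------
Stapler  | Carol   
Pen      | NULL    
Printer  | Carol   
Router   | Carol   
Notebook | Carol   
Cable    | Carol   
Speaker  | Carol   
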